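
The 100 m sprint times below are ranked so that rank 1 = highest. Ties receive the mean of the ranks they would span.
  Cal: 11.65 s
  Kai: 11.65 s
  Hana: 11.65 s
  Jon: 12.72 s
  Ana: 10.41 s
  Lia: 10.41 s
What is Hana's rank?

3

Sorted (descending): 12.72, 11.65, 11.65, 11.65, 10.41, 10.41
The 3 values of 11.65 occupy positions 2–4 → average rank 3.
The 2 values of 10.41 occupy positions 5–6 → average rank (5+6)/2 = 5.5.
Hana has value 11.65 s → rank 3.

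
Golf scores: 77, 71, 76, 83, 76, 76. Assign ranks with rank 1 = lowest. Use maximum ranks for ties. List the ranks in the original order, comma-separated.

5, 1, 4, 6, 4, 4

Sorted (ascending): 71, 76, 76, 76, 77, 83
The 3 values of 76 occupy positions 2–4 → each gets rank 4.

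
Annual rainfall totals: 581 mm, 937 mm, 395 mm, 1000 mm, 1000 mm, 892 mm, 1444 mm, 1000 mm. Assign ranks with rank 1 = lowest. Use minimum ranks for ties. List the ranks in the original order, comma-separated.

2, 4, 1, 5, 5, 3, 8, 5

Sorted (ascending): 395, 581, 892, 937, 1000, 1000, 1000, 1444
The 3 values of 1000 occupy positions 5–7 → each gets rank 5.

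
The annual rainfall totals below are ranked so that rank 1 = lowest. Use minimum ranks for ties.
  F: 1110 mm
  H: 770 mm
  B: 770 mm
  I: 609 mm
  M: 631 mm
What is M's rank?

2

Sorted (ascending): 609, 631, 770, 770, 1110
The 2 values of 770 occupy positions 3–4 → each gets rank 3.
M has value 631 mm → rank 2.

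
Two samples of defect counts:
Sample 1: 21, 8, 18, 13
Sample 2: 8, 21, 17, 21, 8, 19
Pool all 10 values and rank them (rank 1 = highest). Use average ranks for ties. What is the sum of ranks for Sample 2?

Sorted (descending): 21, 21, 21, 19, 18, 17, 13, 8, 8, 8
The 3 values of 21 occupy positions 1–3 → average rank 2.
The 3 values of 8 occupy positions 8–10 → average rank 9.
Sample 2 values → pooled ranks: 8→9, 21→2, 17→6, 21→2, 8→9, 19→4
Rank sum = 9 + 2 + 6 + 2 + 9 + 4 = 32

32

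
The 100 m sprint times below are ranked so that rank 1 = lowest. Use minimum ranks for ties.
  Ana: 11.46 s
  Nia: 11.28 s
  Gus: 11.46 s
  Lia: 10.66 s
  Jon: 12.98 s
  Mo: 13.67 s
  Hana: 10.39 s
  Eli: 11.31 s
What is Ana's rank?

5

Sorted (ascending): 10.39, 10.66, 11.28, 11.31, 11.46, 11.46, 12.98, 13.67
The 2 values of 11.46 occupy positions 5–6 → each gets rank 5.
Ana has value 11.46 s → rank 5.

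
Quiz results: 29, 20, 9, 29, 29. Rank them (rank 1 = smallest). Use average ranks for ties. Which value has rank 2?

Sorted (ascending): 9, 20, 29, 29, 29
The 3 values of 29 occupy positions 3–5 → average rank 4.
Rank 2 → value 20.

20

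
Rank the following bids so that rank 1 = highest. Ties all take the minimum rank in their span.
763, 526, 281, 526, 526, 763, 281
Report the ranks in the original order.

Sorted (descending): 763, 763, 526, 526, 526, 281, 281
The 2 values of 763 occupy positions 1–2 → each gets rank 1.
The 3 values of 526 occupy positions 3–5 → each gets rank 3.
The 2 values of 281 occupy positions 6–7 → each gets rank 6.

1, 3, 6, 3, 3, 1, 6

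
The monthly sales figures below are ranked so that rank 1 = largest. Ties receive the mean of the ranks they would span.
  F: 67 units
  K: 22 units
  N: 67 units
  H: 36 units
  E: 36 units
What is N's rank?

Sorted (descending): 67, 67, 36, 36, 22
The 2 values of 67 occupy positions 1–2 → average rank (1+2)/2 = 1.5.
The 2 values of 36 occupy positions 3–4 → average rank (3+4)/2 = 3.5.
N has value 67 units → rank 1.5.

1.5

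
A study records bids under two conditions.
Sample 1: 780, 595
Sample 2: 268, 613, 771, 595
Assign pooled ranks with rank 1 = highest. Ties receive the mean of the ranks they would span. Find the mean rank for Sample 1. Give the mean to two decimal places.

Sorted (descending): 780, 771, 613, 595, 595, 268
The 2 values of 595 occupy positions 4–5 → average rank (4+5)/2 = 4.5.
Sample 1 values → pooled ranks: 780→1, 595→4.5
Mean rank = (1 + 4.5) / 2 = 2.75

2.75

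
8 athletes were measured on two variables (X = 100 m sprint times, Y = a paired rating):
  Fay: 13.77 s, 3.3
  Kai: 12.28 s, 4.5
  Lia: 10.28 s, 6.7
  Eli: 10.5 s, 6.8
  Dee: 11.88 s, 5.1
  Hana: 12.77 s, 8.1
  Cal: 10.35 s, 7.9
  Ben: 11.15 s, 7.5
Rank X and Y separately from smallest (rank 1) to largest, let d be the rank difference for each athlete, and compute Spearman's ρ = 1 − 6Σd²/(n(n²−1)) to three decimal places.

Ranks of variable 1: 8, 6, 1, 3, 5, 7, 2, 4
Ranks of variable 2: 1, 2, 4, 5, 3, 8, 7, 6
d = r₁ − r₂: 7, 4, -3, -2, 2, -1, -5, -2
d²: 49, 16, 9, 4, 4, 1, 25, 4; Σd² = 112
ρ = 1 − 6·112/(8·63) = 1 − 672/504 = -0.333

-0.333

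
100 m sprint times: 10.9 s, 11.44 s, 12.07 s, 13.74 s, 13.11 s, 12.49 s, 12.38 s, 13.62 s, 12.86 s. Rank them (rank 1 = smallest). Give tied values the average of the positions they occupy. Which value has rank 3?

Sorted (ascending): 10.9, 11.44, 12.07, 12.38, 12.49, 12.86, 13.11, 13.62, 13.74
No ties — each value takes its position as its rank.
Rank 3 → value 12.07.

12.07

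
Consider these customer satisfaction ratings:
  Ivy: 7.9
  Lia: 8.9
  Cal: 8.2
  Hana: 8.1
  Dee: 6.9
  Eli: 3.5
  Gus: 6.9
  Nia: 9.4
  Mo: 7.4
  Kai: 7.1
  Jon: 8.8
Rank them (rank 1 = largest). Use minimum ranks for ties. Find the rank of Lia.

2

Sorted (descending): 9.4, 8.9, 8.8, 8.2, 8.1, 7.9, 7.4, 7.1, 6.9, 6.9, 3.5
The 2 values of 6.9 occupy positions 9–10 → each gets rank 9.
Lia has value 8.9 → rank 2.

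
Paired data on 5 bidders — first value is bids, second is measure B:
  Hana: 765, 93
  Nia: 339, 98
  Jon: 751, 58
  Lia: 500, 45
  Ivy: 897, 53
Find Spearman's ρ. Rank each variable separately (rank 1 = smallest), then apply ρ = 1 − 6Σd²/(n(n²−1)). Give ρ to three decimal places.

Ranks of variable 1: 4, 1, 3, 2, 5
Ranks of variable 2: 4, 5, 3, 1, 2
d = r₁ − r₂: 0, -4, 0, 1, 3
d²: 0, 16, 0, 1, 9; Σd² = 26
ρ = 1 − 6·26/(5·24) = 1 − 156/120 = -0.300

-0.300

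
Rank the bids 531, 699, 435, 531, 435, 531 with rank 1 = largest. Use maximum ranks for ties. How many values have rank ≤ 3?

1

Sorted (descending): 699, 531, 531, 531, 435, 435
The 3 values of 531 occupy positions 2–4 → each gets rank 4.
The 2 values of 435 occupy positions 5–6 → each gets rank 6.
Ranks ≤ 3: {1} → 1 value.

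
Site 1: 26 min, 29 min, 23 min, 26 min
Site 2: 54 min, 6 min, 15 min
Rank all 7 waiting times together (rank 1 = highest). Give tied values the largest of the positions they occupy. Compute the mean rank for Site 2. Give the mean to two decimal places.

Sorted (descending): 54, 29, 26, 26, 23, 15, 6
The 2 values of 26 occupy positions 3–4 → each gets rank 4.
Site 2 values → pooled ranks: 54→1, 6→7, 15→6
Mean rank = (1 + 7 + 6) / 3 = 4.67

4.67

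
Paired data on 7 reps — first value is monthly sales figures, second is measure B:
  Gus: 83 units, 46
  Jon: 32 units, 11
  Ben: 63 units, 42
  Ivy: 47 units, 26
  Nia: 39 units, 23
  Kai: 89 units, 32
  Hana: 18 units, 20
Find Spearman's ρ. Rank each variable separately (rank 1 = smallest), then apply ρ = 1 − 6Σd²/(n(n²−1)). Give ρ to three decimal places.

0.857

Ranks of variable 1: 6, 2, 5, 4, 3, 7, 1
Ranks of variable 2: 7, 1, 6, 4, 3, 5, 2
d = r₁ − r₂: -1, 1, -1, 0, 0, 2, -1
d²: 1, 1, 1, 0, 0, 4, 1; Σd² = 8
ρ = 1 − 6·8/(7·48) = 1 − 48/336 = 0.857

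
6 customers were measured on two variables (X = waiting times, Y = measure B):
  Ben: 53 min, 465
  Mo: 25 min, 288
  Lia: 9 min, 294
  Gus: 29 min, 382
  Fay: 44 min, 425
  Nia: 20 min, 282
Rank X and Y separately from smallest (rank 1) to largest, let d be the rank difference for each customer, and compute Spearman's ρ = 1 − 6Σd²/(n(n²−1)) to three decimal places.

0.829

Ranks of variable 1: 6, 3, 1, 4, 5, 2
Ranks of variable 2: 6, 2, 3, 4, 5, 1
d = r₁ − r₂: 0, 1, -2, 0, 0, 1
d²: 0, 1, 4, 0, 0, 1; Σd² = 6
ρ = 1 − 6·6/(6·35) = 1 − 36/210 = 0.829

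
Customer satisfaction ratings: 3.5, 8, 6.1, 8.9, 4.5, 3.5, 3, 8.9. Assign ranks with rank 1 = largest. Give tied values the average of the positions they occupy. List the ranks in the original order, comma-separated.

Sorted (descending): 8.9, 8.9, 8, 6.1, 4.5, 3.5, 3.5, 3
The 2 values of 8.9 occupy positions 1–2 → average rank (1+2)/2 = 1.5.
The 2 values of 3.5 occupy positions 6–7 → average rank (6+7)/2 = 6.5.

6.5, 3, 4, 1.5, 5, 6.5, 8, 1.5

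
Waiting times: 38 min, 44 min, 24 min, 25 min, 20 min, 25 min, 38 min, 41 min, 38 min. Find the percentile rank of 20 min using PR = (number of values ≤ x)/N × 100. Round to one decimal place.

N = 9.
Strictly below 20: 0. Equal to 20: 1.
PR = 1/9 × 100 = 11.1

11.1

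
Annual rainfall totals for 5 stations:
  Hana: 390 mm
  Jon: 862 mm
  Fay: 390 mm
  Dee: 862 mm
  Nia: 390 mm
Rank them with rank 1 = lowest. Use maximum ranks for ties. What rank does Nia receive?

3

Sorted (ascending): 390, 390, 390, 862, 862
The 3 values of 390 occupy positions 1–3 → each gets rank 3.
The 2 values of 862 occupy positions 4–5 → each gets rank 5.
Nia has value 390 mm → rank 3.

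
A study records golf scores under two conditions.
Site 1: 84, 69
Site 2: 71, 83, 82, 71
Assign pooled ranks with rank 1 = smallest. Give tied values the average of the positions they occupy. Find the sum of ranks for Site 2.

14

Sorted (ascending): 69, 71, 71, 82, 83, 84
The 2 values of 71 occupy positions 2–3 → average rank (2+3)/2 = 2.5.
Site 2 values → pooled ranks: 71→2.5, 83→5, 82→4, 71→2.5
Rank sum = 2.5 + 5 + 4 + 2.5 = 14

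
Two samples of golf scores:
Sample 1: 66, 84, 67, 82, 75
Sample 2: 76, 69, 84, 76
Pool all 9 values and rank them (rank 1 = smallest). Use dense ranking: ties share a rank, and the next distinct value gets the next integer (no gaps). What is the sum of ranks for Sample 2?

Sorted (ascending): 66, 67, 69, 75, 76, 76, 82, 84, 84
The 2 values of 76 share dense rank 5.
The 2 values of 84 share dense rank 7.
Remaining distinct values take the next consecutive integers.
Sample 2 values → pooled ranks: 76→5, 69→3, 84→7, 76→5
Rank sum = 5 + 3 + 7 + 5 = 20

20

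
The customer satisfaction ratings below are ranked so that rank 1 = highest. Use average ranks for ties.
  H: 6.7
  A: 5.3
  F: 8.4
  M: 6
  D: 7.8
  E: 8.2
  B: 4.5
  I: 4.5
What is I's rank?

7.5

Sorted (descending): 8.4, 8.2, 7.8, 6.7, 6, 5.3, 4.5, 4.5
The 2 values of 4.5 occupy positions 7–8 → average rank (7+8)/2 = 7.5.
I has value 4.5 → rank 7.5.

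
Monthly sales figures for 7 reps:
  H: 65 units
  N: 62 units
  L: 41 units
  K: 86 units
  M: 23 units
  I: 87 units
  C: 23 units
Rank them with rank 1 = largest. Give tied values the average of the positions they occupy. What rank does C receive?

6.5

Sorted (descending): 87, 86, 65, 62, 41, 23, 23
The 2 values of 23 occupy positions 6–7 → average rank (6+7)/2 = 6.5.
C has value 23 units → rank 6.5.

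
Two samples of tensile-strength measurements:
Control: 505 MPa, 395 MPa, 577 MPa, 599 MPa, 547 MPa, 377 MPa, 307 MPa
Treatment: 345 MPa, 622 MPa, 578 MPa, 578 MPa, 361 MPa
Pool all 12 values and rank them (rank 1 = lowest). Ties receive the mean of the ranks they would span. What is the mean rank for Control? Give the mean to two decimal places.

6.00

Sorted (ascending): 307, 345, 361, 377, 395, 505, 547, 577, 578, 578, 599, 622
The 2 values of 578 occupy positions 9–10 → average rank (9+10)/2 = 9.5.
Control values → pooled ranks: 505→6, 395→5, 577→8, 599→11, 547→7, 377→4, 307→1
Mean rank = (6 + 5 + 8 + 11 + 7 + 4 + 1) / 7 = 6.00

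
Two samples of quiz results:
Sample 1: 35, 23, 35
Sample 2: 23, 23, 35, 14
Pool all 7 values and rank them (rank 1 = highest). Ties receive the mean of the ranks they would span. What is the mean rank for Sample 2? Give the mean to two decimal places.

4.75

Sorted (descending): 35, 35, 35, 23, 23, 23, 14
The 3 values of 35 occupy positions 1–3 → average rank 2.
The 3 values of 23 occupy positions 4–6 → average rank 5.
Sample 2 values → pooled ranks: 23→5, 23→5, 35→2, 14→7
Mean rank = (5 + 5 + 2 + 7) / 4 = 4.75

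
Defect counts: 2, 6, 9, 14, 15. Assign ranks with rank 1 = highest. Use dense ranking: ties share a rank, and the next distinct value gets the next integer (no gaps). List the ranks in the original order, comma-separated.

Sorted (descending): 15, 14, 9, 6, 2
No ties — each value takes its position as its rank.

5, 4, 3, 2, 1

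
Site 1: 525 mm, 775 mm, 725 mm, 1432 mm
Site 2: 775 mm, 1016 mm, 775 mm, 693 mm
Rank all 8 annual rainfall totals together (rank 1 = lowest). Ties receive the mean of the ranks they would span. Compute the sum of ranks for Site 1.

17

Sorted (ascending): 525, 693, 725, 775, 775, 775, 1016, 1432
The 3 values of 775 occupy positions 4–6 → average rank 5.
Site 1 values → pooled ranks: 525→1, 775→5, 725→3, 1432→8
Rank sum = 1 + 5 + 3 + 8 = 17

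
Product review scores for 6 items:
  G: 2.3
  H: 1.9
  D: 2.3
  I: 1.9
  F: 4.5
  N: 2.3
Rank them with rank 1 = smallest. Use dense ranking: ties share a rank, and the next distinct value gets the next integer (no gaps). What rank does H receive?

Sorted (ascending): 1.9, 1.9, 2.3, 2.3, 2.3, 4.5
The 2 values of 1.9 share dense rank 1.
The 3 values of 2.3 share dense rank 2.
Remaining distinct values take the next consecutive integers.
H has value 1.9 → rank 1.

1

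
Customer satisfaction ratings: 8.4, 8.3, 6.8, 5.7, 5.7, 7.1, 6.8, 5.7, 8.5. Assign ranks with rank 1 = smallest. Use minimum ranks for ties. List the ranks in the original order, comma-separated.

8, 7, 4, 1, 1, 6, 4, 1, 9

Sorted (ascending): 5.7, 5.7, 5.7, 6.8, 6.8, 7.1, 8.3, 8.4, 8.5
The 3 values of 5.7 occupy positions 1–3 → each gets rank 1.
The 2 values of 6.8 occupy positions 4–5 → each gets rank 4.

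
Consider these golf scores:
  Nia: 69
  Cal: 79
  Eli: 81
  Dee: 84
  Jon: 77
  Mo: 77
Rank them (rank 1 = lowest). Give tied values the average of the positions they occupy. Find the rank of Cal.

Sorted (ascending): 69, 77, 77, 79, 81, 84
The 2 values of 77 occupy positions 2–3 → average rank (2+3)/2 = 2.5.
Cal has value 79 → rank 4.

4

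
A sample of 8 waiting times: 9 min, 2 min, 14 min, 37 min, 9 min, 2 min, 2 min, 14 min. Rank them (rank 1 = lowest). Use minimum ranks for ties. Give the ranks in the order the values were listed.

Sorted (ascending): 2, 2, 2, 9, 9, 14, 14, 37
The 3 values of 2 occupy positions 1–3 → each gets rank 1.
The 2 values of 9 occupy positions 4–5 → each gets rank 4.
The 2 values of 14 occupy positions 6–7 → each gets rank 6.

4, 1, 6, 8, 4, 1, 1, 6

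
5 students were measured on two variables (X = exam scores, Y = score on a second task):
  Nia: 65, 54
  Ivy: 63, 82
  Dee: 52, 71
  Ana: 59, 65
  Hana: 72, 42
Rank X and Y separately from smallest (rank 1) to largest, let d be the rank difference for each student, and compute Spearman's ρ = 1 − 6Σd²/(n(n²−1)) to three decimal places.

Ranks of variable 1: 4, 3, 1, 2, 5
Ranks of variable 2: 2, 5, 4, 3, 1
d = r₁ − r₂: 2, -2, -3, -1, 4
d²: 4, 4, 9, 1, 16; Σd² = 34
ρ = 1 − 6·34/(5·24) = 1 − 204/120 = -0.700

-0.700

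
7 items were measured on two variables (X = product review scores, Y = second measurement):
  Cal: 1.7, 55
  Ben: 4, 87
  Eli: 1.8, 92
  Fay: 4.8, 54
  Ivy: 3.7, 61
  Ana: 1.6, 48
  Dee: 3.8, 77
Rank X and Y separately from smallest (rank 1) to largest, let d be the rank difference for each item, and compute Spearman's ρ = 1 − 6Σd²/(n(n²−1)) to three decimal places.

Ranks of variable 1: 2, 6, 3, 7, 4, 1, 5
Ranks of variable 2: 3, 6, 7, 2, 4, 1, 5
d = r₁ − r₂: -1, 0, -4, 5, 0, 0, 0
d²: 1, 0, 16, 25, 0, 0, 0; Σd² = 42
ρ = 1 − 6·42/(7·48) = 1 − 252/336 = 0.250

0.250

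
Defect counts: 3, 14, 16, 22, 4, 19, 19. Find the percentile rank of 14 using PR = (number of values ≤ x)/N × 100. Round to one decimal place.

N = 7.
Strictly below 14: 2. Equal to 14: 1.
PR = 3/7 × 100 = 42.9

42.9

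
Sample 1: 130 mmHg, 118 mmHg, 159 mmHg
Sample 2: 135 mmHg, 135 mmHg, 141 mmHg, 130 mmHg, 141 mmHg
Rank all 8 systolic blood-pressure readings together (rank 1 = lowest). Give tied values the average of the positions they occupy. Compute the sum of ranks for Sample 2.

Sorted (ascending): 118, 130, 130, 135, 135, 141, 141, 159
The 2 values of 130 occupy positions 2–3 → average rank (2+3)/2 = 2.5.
The 2 values of 135 occupy positions 4–5 → average rank (4+5)/2 = 4.5.
The 2 values of 141 occupy positions 6–7 → average rank (6+7)/2 = 6.5.
Sample 2 values → pooled ranks: 135→4.5, 135→4.5, 141→6.5, 130→2.5, 141→6.5
Rank sum = 4.5 + 4.5 + 6.5 + 2.5 + 6.5 = 24.5

24.5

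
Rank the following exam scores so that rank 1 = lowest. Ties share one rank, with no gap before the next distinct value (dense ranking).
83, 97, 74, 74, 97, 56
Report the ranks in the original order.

3, 4, 2, 2, 4, 1

Sorted (ascending): 56, 74, 74, 83, 97, 97
The 2 values of 74 share dense rank 2.
The 2 values of 97 share dense rank 4.
Remaining distinct values take the next consecutive integers.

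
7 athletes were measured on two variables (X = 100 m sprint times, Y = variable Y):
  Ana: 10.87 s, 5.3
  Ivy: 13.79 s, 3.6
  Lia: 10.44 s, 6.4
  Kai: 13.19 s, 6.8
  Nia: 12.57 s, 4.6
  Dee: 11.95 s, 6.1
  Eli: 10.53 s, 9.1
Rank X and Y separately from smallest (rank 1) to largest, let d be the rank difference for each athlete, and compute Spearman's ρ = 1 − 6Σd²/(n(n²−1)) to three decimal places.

Ranks of variable 1: 3, 7, 1, 6, 5, 4, 2
Ranks of variable 2: 3, 1, 5, 6, 2, 4, 7
d = r₁ − r₂: 0, 6, -4, 0, 3, 0, -5
d²: 0, 36, 16, 0, 9, 0, 25; Σd² = 86
ρ = 1 − 6·86/(7·48) = 1 − 516/336 = -0.536

-0.536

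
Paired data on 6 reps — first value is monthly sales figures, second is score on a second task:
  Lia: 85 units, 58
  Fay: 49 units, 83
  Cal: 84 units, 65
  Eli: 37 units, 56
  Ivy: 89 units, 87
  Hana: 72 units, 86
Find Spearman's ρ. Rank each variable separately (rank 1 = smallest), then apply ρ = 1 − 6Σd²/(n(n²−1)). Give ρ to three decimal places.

0.486

Ranks of variable 1: 5, 2, 4, 1, 6, 3
Ranks of variable 2: 2, 4, 3, 1, 6, 5
d = r₁ − r₂: 3, -2, 1, 0, 0, -2
d²: 9, 4, 1, 0, 0, 4; Σd² = 18
ρ = 1 − 6·18/(6·35) = 1 − 108/210 = 0.486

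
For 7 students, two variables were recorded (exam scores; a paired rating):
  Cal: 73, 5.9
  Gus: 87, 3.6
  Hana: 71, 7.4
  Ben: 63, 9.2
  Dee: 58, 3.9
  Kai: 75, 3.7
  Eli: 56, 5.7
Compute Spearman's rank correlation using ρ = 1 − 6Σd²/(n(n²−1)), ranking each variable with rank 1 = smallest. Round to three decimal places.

-0.464

Ranks of variable 1: 5, 7, 4, 3, 2, 6, 1
Ranks of variable 2: 5, 1, 6, 7, 3, 2, 4
d = r₁ − r₂: 0, 6, -2, -4, -1, 4, -3
d²: 0, 36, 4, 16, 1, 16, 9; Σd² = 82
ρ = 1 − 6·82/(7·48) = 1 − 492/336 = -0.464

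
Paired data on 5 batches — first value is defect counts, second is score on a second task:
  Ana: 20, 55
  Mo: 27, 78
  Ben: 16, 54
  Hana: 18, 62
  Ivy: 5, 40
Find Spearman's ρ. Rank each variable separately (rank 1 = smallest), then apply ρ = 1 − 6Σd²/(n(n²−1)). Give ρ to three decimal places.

0.900

Ranks of variable 1: 4, 5, 2, 3, 1
Ranks of variable 2: 3, 5, 2, 4, 1
d = r₁ − r₂: 1, 0, 0, -1, 0
d²: 1, 0, 0, 1, 0; Σd² = 2
ρ = 1 − 6·2/(5·24) = 1 − 12/120 = 0.900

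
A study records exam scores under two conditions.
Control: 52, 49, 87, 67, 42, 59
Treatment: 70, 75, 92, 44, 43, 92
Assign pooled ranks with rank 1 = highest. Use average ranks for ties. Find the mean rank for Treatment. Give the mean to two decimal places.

5.50

Sorted (descending): 92, 92, 87, 75, 70, 67, 59, 52, 49, 44, 43, 42
The 2 values of 92 occupy positions 1–2 → average rank (1+2)/2 = 1.5.
Treatment values → pooled ranks: 70→5, 75→4, 92→1.5, 44→10, 43→11, 92→1.5
Mean rank = (5 + 4 + 1.5 + 10 + 11 + 1.5) / 6 = 5.50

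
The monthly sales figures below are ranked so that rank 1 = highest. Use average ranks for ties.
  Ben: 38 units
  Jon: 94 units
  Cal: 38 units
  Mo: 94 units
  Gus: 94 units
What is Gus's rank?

Sorted (descending): 94, 94, 94, 38, 38
The 3 values of 94 occupy positions 1–3 → average rank 2.
The 2 values of 38 occupy positions 4–5 → average rank (4+5)/2 = 4.5.
Gus has value 94 units → rank 2.

2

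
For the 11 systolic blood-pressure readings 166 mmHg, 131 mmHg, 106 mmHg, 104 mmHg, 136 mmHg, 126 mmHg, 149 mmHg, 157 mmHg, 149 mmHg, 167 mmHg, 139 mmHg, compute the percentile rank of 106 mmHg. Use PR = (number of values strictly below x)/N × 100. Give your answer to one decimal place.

N = 11.
Strictly below 106: 1. Equal to 106: 1.
PR = 1/11 × 100 = 9.1

9.1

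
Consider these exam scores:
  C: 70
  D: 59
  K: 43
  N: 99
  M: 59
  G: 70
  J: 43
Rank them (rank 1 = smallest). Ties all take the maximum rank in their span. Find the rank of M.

Sorted (ascending): 43, 43, 59, 59, 70, 70, 99
The 2 values of 43 occupy positions 1–2 → each gets rank 2.
The 2 values of 59 occupy positions 3–4 → each gets rank 4.
The 2 values of 70 occupy positions 5–6 → each gets rank 6.
M has value 59 → rank 4.

4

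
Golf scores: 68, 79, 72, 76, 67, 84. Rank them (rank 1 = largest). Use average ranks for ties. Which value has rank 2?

Sorted (descending): 84, 79, 76, 72, 68, 67
No ties — each value takes its position as its rank.
Rank 2 → value 79.

79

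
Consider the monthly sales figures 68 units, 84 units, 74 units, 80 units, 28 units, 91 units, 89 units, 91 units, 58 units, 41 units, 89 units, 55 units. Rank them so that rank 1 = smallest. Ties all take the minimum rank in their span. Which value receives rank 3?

55

Sorted (ascending): 28, 41, 55, 58, 68, 74, 80, 84, 89, 89, 91, 91
The 2 values of 89 occupy positions 9–10 → each gets rank 9.
The 2 values of 91 occupy positions 11–12 → each gets rank 11.
Rank 3 → value 55.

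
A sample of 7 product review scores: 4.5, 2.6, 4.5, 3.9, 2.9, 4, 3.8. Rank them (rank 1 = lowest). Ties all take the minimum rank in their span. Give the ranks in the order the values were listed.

6, 1, 6, 4, 2, 5, 3

Sorted (ascending): 2.6, 2.9, 3.8, 3.9, 4, 4.5, 4.5
The 2 values of 4.5 occupy positions 6–7 → each gets rank 6.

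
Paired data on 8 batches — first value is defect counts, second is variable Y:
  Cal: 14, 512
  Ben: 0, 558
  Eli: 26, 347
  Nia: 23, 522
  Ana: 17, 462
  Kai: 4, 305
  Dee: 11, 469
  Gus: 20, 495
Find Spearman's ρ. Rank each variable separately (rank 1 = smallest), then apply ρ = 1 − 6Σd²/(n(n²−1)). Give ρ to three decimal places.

-0.143

Ranks of variable 1: 4, 1, 8, 7, 5, 2, 3, 6
Ranks of variable 2: 6, 8, 2, 7, 3, 1, 4, 5
d = r₁ − r₂: -2, -7, 6, 0, 2, 1, -1, 1
d²: 4, 49, 36, 0, 4, 1, 1, 1; Σd² = 96
ρ = 1 − 6·96/(8·63) = 1 − 576/504 = -0.143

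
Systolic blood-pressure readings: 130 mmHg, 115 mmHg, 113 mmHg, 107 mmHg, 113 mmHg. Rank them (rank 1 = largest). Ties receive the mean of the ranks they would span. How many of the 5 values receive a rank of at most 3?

Sorted (descending): 130, 115, 113, 113, 107
The 2 values of 113 occupy positions 3–4 → average rank (3+4)/2 = 3.5.
Ranks ≤ 3: {1, 2} → 2 values.

2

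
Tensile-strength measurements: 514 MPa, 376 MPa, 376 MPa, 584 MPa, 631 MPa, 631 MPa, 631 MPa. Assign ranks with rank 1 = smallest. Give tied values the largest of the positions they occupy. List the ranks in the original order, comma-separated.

3, 2, 2, 4, 7, 7, 7

Sorted (ascending): 376, 376, 514, 584, 631, 631, 631
The 2 values of 376 occupy positions 1–2 → each gets rank 2.
The 3 values of 631 occupy positions 5–7 → each gets rank 7.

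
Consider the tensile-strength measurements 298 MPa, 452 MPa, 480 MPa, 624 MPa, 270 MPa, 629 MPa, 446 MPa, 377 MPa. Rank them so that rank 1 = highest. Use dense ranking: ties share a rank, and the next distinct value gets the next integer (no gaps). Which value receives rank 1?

Sorted (descending): 629, 624, 480, 452, 446, 377, 298, 270
No ties — each value takes its position as its rank.
Rank 1 → value 629.

629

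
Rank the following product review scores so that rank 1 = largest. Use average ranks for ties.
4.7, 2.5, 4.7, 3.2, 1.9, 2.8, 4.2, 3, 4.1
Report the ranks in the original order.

Sorted (descending): 4.7, 4.7, 4.2, 4.1, 3.2, 3, 2.8, 2.5, 1.9
The 2 values of 4.7 occupy positions 1–2 → average rank (1+2)/2 = 1.5.

1.5, 8, 1.5, 5, 9, 7, 3, 6, 4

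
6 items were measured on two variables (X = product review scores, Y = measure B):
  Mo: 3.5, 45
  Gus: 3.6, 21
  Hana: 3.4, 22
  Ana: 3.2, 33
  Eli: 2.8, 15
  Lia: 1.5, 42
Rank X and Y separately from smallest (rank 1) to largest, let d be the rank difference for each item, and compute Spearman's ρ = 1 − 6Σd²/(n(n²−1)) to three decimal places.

-0.029

Ranks of variable 1: 5, 6, 4, 3, 2, 1
Ranks of variable 2: 6, 2, 3, 4, 1, 5
d = r₁ − r₂: -1, 4, 1, -1, 1, -4
d²: 1, 16, 1, 1, 1, 16; Σd² = 36
ρ = 1 − 6·36/(6·35) = 1 − 216/210 = -0.029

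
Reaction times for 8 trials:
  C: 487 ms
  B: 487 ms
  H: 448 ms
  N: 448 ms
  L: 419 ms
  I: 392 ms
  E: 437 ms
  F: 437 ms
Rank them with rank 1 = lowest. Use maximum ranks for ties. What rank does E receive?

4

Sorted (ascending): 392, 419, 437, 437, 448, 448, 487, 487
The 2 values of 437 occupy positions 3–4 → each gets rank 4.
The 2 values of 448 occupy positions 5–6 → each gets rank 6.
The 2 values of 487 occupy positions 7–8 → each gets rank 8.
E has value 437 ms → rank 4.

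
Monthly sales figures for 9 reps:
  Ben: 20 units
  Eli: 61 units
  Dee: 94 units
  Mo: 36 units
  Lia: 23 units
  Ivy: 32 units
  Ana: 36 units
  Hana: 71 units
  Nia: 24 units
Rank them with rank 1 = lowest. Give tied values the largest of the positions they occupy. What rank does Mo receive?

6

Sorted (ascending): 20, 23, 24, 32, 36, 36, 61, 71, 94
The 2 values of 36 occupy positions 5–6 → each gets rank 6.
Mo has value 36 units → rank 6.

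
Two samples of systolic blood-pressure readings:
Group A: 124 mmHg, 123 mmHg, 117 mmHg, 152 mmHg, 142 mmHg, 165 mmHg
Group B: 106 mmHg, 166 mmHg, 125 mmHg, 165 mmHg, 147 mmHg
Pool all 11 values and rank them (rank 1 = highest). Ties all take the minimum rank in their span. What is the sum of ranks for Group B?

26

Sorted (descending): 166, 165, 165, 152, 147, 142, 125, 124, 123, 117, 106
The 2 values of 165 occupy positions 2–3 → each gets rank 2.
Group B values → pooled ranks: 106→11, 166→1, 125→7, 165→2, 147→5
Rank sum = 11 + 1 + 7 + 2 + 5 = 26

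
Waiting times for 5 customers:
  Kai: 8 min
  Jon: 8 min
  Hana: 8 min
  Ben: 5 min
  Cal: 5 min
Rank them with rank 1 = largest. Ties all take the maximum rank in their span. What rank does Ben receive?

5

Sorted (descending): 8, 8, 8, 5, 5
The 3 values of 8 occupy positions 1–3 → each gets rank 3.
The 2 values of 5 occupy positions 4–5 → each gets rank 5.
Ben has value 5 min → rank 5.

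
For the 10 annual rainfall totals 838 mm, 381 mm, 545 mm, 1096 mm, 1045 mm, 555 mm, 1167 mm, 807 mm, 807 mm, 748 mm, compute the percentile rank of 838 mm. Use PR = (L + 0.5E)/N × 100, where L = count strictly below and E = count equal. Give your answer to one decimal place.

65.0

N = 10.
Strictly below 838: 6. Equal to 838: 1.
PR = (6 + 0.5·1)/10 × 100 = 65.0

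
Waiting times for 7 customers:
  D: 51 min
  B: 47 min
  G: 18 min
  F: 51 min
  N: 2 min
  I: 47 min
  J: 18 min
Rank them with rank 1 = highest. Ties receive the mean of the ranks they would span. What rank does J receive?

Sorted (descending): 51, 51, 47, 47, 18, 18, 2
The 2 values of 51 occupy positions 1–2 → average rank (1+2)/2 = 1.5.
The 2 values of 47 occupy positions 3–4 → average rank (3+4)/2 = 3.5.
The 2 values of 18 occupy positions 5–6 → average rank (5+6)/2 = 5.5.
J has value 18 min → rank 5.5.

5.5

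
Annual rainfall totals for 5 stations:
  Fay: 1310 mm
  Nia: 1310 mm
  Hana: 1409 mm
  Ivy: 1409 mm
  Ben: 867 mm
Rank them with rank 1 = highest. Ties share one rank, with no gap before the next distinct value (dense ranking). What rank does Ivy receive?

Sorted (descending): 1409, 1409, 1310, 1310, 867
The 2 values of 1409 share dense rank 1.
The 2 values of 1310 share dense rank 2.
Remaining distinct values take the next consecutive integers.
Ivy has value 1409 mm → rank 1.

1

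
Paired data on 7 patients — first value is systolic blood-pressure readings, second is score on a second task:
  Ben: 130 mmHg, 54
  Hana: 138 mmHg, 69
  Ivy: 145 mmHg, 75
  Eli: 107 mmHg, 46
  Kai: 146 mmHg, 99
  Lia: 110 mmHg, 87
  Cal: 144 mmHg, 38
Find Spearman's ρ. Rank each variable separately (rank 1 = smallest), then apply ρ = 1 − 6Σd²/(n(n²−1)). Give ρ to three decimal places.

Ranks of variable 1: 3, 4, 6, 1, 7, 2, 5
Ranks of variable 2: 3, 4, 5, 2, 7, 6, 1
d = r₁ − r₂: 0, 0, 1, -1, 0, -4, 4
d²: 0, 0, 1, 1, 0, 16, 16; Σd² = 34
ρ = 1 − 6·34/(7·48) = 1 − 204/336 = 0.393

0.393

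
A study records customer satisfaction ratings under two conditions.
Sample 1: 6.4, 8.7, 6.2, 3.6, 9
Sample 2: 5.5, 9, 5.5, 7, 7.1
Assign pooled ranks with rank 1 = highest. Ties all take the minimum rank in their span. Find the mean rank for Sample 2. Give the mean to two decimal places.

5.20

Sorted (descending): 9, 9, 8.7, 7.1, 7, 6.4, 6.2, 5.5, 5.5, 3.6
The 2 values of 9 occupy positions 1–2 → each gets rank 1.
The 2 values of 5.5 occupy positions 8–9 → each gets rank 8.
Sample 2 values → pooled ranks: 5.5→8, 9→1, 5.5→8, 7→5, 7.1→4
Mean rank = (8 + 1 + 8 + 5 + 4) / 5 = 5.20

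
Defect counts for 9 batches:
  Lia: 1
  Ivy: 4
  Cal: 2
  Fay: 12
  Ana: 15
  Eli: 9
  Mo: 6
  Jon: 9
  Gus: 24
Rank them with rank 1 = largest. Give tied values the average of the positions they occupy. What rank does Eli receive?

4.5

Sorted (descending): 24, 15, 12, 9, 9, 6, 4, 2, 1
The 2 values of 9 occupy positions 4–5 → average rank (4+5)/2 = 4.5.
Eli has value 9 → rank 4.5.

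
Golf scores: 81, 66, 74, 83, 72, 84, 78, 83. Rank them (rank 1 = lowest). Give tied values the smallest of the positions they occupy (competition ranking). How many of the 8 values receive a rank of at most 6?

7

Sorted (ascending): 66, 72, 74, 78, 81, 83, 83, 84
The 2 values of 83 occupy positions 6–7 → each gets rank 6.
Ranks ≤ 6: {1, 2, 3, 4, 5, 6, 6} → 7 values.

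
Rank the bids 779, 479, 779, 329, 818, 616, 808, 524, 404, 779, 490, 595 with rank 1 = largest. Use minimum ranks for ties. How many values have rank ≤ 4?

Sorted (descending): 818, 808, 779, 779, 779, 616, 595, 524, 490, 479, 404, 329
The 3 values of 779 occupy positions 3–5 → each gets rank 3.
Ranks ≤ 4: {1, 2, 3, 3, 3} → 5 values.

5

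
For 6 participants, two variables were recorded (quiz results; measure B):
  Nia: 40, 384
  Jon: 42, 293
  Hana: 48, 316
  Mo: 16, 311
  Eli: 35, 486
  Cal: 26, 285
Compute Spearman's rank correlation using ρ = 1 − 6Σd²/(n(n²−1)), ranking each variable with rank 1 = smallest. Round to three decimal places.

0.200

Ranks of variable 1: 4, 5, 6, 1, 3, 2
Ranks of variable 2: 5, 2, 4, 3, 6, 1
d = r₁ − r₂: -1, 3, 2, -2, -3, 1
d²: 1, 9, 4, 4, 9, 1; Σd² = 28
ρ = 1 − 6·28/(6·35) = 1 − 168/210 = 0.200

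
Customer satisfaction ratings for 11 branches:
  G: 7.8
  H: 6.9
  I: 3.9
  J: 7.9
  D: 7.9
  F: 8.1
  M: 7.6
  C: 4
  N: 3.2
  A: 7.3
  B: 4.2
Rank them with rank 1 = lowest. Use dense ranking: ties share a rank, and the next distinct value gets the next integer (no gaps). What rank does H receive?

5

Sorted (ascending): 3.2, 3.9, 4, 4.2, 6.9, 7.3, 7.6, 7.8, 7.9, 7.9, 8.1
The 2 values of 7.9 share dense rank 9.
Remaining distinct values take the next consecutive integers.
H has value 6.9 → rank 5.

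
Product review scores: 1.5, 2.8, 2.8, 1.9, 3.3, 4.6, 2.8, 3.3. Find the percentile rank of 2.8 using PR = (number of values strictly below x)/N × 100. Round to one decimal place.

25.0

N = 8.
Strictly below 2.8: 2. Equal to 2.8: 3.
PR = 2/8 × 100 = 25.0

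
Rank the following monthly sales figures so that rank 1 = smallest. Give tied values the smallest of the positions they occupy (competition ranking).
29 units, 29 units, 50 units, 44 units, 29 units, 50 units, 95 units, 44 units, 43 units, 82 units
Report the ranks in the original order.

1, 1, 7, 5, 1, 7, 10, 5, 4, 9

Sorted (ascending): 29, 29, 29, 43, 44, 44, 50, 50, 82, 95
The 3 values of 29 occupy positions 1–3 → each gets rank 1.
The 2 values of 44 occupy positions 5–6 → each gets rank 5.
The 2 values of 50 occupy positions 7–8 → each gets rank 7.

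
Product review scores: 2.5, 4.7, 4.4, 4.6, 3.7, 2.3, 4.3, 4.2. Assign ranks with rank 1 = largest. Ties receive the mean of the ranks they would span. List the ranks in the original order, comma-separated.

7, 1, 3, 2, 6, 8, 4, 5

Sorted (descending): 4.7, 4.6, 4.4, 4.3, 4.2, 3.7, 2.5, 2.3
No ties — each value takes its position as its rank.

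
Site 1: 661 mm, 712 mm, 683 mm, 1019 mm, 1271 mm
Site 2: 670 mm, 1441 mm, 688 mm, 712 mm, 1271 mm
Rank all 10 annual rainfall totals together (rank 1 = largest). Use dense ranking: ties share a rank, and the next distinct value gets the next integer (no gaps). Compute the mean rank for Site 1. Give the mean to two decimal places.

Sorted (descending): 1441, 1271, 1271, 1019, 712, 712, 688, 683, 670, 661
The 2 values of 1271 share dense rank 2.
The 2 values of 712 share dense rank 4.
Remaining distinct values take the next consecutive integers.
Site 1 values → pooled ranks: 661→8, 712→4, 683→6, 1019→3, 1271→2
Mean rank = (8 + 4 + 6 + 3 + 2) / 5 = 4.60

4.60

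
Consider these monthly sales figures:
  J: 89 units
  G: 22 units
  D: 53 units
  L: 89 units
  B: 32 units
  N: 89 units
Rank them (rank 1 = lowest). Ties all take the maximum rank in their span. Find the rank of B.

Sorted (ascending): 22, 32, 53, 89, 89, 89
The 3 values of 89 occupy positions 4–6 → each gets rank 6.
B has value 32 units → rank 2.

2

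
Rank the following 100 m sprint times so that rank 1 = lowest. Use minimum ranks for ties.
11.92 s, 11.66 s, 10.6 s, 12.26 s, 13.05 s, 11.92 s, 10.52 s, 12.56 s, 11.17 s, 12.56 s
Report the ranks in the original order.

5, 4, 2, 7, 10, 5, 1, 8, 3, 8

Sorted (ascending): 10.52, 10.6, 11.17, 11.66, 11.92, 11.92, 12.26, 12.56, 12.56, 13.05
The 2 values of 11.92 occupy positions 5–6 → each gets rank 5.
The 2 values of 12.56 occupy positions 8–9 → each gets rank 8.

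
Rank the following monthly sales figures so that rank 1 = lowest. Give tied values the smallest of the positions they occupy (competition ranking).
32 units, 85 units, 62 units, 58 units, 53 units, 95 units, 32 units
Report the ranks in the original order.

Sorted (ascending): 32, 32, 53, 58, 62, 85, 95
The 2 values of 32 occupy positions 1–2 → each gets rank 1.

1, 6, 5, 4, 3, 7, 1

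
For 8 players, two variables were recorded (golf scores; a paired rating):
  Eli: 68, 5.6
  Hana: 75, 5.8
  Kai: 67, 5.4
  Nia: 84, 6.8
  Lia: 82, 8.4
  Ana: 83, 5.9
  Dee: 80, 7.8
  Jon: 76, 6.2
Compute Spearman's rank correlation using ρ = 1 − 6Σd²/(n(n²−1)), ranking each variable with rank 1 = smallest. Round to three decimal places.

0.738

Ranks of variable 1: 2, 3, 1, 8, 6, 7, 5, 4
Ranks of variable 2: 2, 3, 1, 6, 8, 4, 7, 5
d = r₁ − r₂: 0, 0, 0, 2, -2, 3, -2, -1
d²: 0, 0, 0, 4, 4, 9, 4, 1; Σd² = 22
ρ = 1 − 6·22/(8·63) = 1 − 132/504 = 0.738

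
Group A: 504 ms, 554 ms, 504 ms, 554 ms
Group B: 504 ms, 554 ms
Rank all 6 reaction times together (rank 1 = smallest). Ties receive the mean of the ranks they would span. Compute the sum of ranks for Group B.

Sorted (ascending): 504, 504, 504, 554, 554, 554
The 3 values of 504 occupy positions 1–3 → average rank 2.
The 3 values of 554 occupy positions 4–6 → average rank 5.
Group B values → pooled ranks: 504→2, 554→5
Rank sum = 2 + 5 = 7

7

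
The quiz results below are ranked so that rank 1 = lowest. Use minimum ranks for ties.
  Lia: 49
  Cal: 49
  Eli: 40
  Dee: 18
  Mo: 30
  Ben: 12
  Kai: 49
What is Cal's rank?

5

Sorted (ascending): 12, 18, 30, 40, 49, 49, 49
The 3 values of 49 occupy positions 5–7 → each gets rank 5.
Cal has value 49 → rank 5.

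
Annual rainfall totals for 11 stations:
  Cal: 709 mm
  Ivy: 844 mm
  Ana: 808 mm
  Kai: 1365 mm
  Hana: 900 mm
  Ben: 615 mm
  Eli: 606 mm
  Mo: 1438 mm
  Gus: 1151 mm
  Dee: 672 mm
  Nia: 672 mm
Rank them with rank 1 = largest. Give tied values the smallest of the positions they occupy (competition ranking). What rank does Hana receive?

Sorted (descending): 1438, 1365, 1151, 900, 844, 808, 709, 672, 672, 615, 606
The 2 values of 672 occupy positions 8–9 → each gets rank 8.
Hana has value 900 mm → rank 4.

4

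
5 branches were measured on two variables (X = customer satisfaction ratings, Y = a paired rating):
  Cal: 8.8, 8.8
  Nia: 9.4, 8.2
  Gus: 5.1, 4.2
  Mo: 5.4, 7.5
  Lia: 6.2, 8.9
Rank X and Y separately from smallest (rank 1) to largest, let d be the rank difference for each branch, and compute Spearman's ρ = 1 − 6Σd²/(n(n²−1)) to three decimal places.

Ranks of variable 1: 4, 5, 1, 2, 3
Ranks of variable 2: 4, 3, 1, 2, 5
d = r₁ − r₂: 0, 2, 0, 0, -2
d²: 0, 4, 0, 0, 4; Σd² = 8
ρ = 1 − 6·8/(5·24) = 1 − 48/120 = 0.600

0.600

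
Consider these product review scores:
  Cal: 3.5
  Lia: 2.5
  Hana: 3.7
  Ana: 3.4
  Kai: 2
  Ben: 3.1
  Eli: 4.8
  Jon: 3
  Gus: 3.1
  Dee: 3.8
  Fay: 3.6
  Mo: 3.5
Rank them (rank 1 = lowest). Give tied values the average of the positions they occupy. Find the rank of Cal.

7.5

Sorted (ascending): 2, 2.5, 3, 3.1, 3.1, 3.4, 3.5, 3.5, 3.6, 3.7, 3.8, 4.8
The 2 values of 3.1 occupy positions 4–5 → average rank (4+5)/2 = 4.5.
The 2 values of 3.5 occupy positions 7–8 → average rank (7+8)/2 = 7.5.
Cal has value 3.5 → rank 7.5.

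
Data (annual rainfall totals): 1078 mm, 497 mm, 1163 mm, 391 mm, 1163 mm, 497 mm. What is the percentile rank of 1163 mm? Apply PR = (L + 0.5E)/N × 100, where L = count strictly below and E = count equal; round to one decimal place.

83.3

N = 6.
Strictly below 1163: 4. Equal to 1163: 2.
PR = (4 + 0.5·2)/6 × 100 = 83.3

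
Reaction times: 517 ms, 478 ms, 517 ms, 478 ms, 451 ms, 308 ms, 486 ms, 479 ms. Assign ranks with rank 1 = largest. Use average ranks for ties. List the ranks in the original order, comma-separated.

Sorted (descending): 517, 517, 486, 479, 478, 478, 451, 308
The 2 values of 517 occupy positions 1–2 → average rank (1+2)/2 = 1.5.
The 2 values of 478 occupy positions 5–6 → average rank (5+6)/2 = 5.5.

1.5, 5.5, 1.5, 5.5, 7, 8, 3, 4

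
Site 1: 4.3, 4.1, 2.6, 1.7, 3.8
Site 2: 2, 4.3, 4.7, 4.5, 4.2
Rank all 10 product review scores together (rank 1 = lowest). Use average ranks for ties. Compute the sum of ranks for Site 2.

Sorted (ascending): 1.7, 2, 2.6, 3.8, 4.1, 4.2, 4.3, 4.3, 4.5, 4.7
The 2 values of 4.3 occupy positions 7–8 → average rank (7+8)/2 = 7.5.
Site 2 values → pooled ranks: 2→2, 4.3→7.5, 4.7→10, 4.5→9, 4.2→6
Rank sum = 2 + 7.5 + 10 + 9 + 6 = 34.5

34.5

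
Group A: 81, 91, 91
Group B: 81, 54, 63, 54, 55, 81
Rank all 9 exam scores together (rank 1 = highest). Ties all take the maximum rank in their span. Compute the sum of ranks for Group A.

9

Sorted (descending): 91, 91, 81, 81, 81, 63, 55, 54, 54
The 2 values of 91 occupy positions 1–2 → each gets rank 2.
The 3 values of 81 occupy positions 3–5 → each gets rank 5.
The 2 values of 54 occupy positions 8–9 → each gets rank 9.
Group A values → pooled ranks: 81→5, 91→2, 91→2
Rank sum = 5 + 2 + 2 = 9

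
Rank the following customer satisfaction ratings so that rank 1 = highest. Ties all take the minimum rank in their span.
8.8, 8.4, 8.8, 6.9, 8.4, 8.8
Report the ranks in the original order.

1, 4, 1, 6, 4, 1

Sorted (descending): 8.8, 8.8, 8.8, 8.4, 8.4, 6.9
The 3 values of 8.8 occupy positions 1–3 → each gets rank 1.
The 2 values of 8.4 occupy positions 4–5 → each gets rank 4.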